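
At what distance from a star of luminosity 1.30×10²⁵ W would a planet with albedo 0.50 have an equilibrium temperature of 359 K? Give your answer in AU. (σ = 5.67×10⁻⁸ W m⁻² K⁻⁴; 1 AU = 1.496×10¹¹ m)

d ≈ 0.0783 AU

From T_eq⁴ = L(1−A)/(16πσd²): d = √[L(1−A)/(16πσT_eq⁴)].
d = √[1.30×10²⁵ × 0.50 / (16π × 5.67×10⁻⁸ × (359)⁴)] = 1.17×10¹⁰ m = 0.0783 AU.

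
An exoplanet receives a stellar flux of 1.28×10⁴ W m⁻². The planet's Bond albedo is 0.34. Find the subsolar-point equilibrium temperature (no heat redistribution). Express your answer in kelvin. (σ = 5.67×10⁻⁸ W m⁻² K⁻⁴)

At the subsolar point the surface absorbs S(1−A) and emits σT⁴ per unit area — no factor of 4, since only the local patch is in balance.
T = [1.28×10⁴ × 0.66 / 5.67×10⁻⁸]^(1/4) = (1.49×10¹¹)^(1/4) = 621 K.

T_ss ≈ 621 K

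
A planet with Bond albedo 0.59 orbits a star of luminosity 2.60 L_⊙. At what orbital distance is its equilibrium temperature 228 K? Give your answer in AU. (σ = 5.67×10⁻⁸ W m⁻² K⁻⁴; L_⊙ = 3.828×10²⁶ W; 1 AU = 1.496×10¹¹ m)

L = 2.60 × 3.828×10²⁶ = 9.95×10²⁶ W.
From T_eq⁴ = L(1−A)/(16πσd²): d = √[L(1−A)/(16πσT_eq⁴)].
d = √[9.95×10²⁶ × 0.41 / (16π × 5.67×10⁻⁸ × (228)⁴)] = 2.30×10¹¹ m = 1.54 AU.

d ≈ 1.54 AU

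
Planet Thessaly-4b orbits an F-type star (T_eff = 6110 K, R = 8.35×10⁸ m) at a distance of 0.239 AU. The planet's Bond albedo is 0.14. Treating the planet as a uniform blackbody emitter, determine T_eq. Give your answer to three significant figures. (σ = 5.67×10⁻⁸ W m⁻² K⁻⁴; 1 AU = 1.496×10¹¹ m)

d = 0.239 AU = 3.58×10¹⁰ m.
L = 4πR_⋆²σT_⋆⁴ = 4π(8.35×10⁸)² × 5.67×10⁻⁸ × (6110)⁴ = 6.92×10²⁶ W.
S = L/(4πd²) = 4.31×10⁴ W m⁻².
Energy balance: absorbed = emitted ⇒ πR²·S(1−A) = 4πR²·σT_eq⁴, so T_eq⁴ = S(1−A)/(4σ).
T_eq = [4.31×10⁴ × 0.86 / (4 × 5.67×10⁻⁸)]^(1/4) = (1.63×10¹¹)^(1/4) = 636 K.

T_eq ≈ 636 K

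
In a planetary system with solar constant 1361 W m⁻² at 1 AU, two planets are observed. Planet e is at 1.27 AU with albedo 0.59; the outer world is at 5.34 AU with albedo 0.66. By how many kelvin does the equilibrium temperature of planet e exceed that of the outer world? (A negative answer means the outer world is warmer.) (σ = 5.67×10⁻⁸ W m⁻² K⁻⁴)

ΔT ≈ 105.7 K

T_eq = [S₀(1−A)/(4σd²)]^(1/4), so T ∝ (1−A)^(1/4) / √d.
T₁ = [1361×0.41/(4×5.67×10⁻⁸×1.27²)]^(1/4) = 197.63 K.
T₂ = [1361×0.34/(4×5.67×10⁻⁸×5.34²)]^(1/4) = 91.97 K.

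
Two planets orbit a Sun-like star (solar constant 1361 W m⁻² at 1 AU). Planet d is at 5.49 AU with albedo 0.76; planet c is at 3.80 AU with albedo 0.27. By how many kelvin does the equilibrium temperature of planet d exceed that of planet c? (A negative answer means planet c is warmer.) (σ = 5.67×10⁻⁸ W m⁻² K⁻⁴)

ΔT ≈ -48.8 K

T_eq = [S₀(1−A)/(4σd²)]^(1/4), so T ∝ (1−A)^(1/4) / √d.
T₁ = [1361×0.24/(4×5.67×10⁻⁸×5.49²)]^(1/4) = 83.14 K.
T₂ = [1361×0.73/(4×5.67×10⁻⁸×3.80²)]^(1/4) = 131.98 K.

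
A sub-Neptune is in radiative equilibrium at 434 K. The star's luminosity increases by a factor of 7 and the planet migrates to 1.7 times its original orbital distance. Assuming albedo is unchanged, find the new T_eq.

T_eq ≈ 541 K

T_eq ∝ L^(1/4) · d^(−1/2).
T′ = 434 × 7^(1/4) / 1.7^(1/2) = 541 K.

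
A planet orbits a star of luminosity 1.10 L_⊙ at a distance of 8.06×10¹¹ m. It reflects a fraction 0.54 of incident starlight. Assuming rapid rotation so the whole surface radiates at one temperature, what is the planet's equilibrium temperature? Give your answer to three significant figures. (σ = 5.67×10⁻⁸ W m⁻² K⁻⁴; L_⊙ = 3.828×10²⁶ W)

T_eq ≈ 101 K

L = 1.10 × 3.828×10²⁶ = 4.21×10²⁶ W.
Flux: S = L/(4πd²) = 4.21×10²⁶/(4π×(8.06×10¹¹)²) = 51.6 W m⁻².
Energy balance: absorbed = emitted ⇒ πR²·S(1−A) = 4πR²·σT_eq⁴, so T_eq⁴ = S(1−A)/(4σ).
T_eq = [51.6 × 0.46 / (4 × 5.67×10⁻⁸)]^(1/4) = (1.05×10⁸)^(1/4) = 101 K.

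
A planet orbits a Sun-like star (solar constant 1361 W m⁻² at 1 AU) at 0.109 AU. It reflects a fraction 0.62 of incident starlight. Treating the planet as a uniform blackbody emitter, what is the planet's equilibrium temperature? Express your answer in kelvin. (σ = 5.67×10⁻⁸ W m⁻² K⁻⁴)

Flux at 0.109 AU: S = 1361/0.109² = 1.15×10⁵ W m⁻².
Energy balance: absorbed = emitted ⇒ πR²·S(1−A) = 4πR²·σT_eq⁴, so T_eq⁴ = S(1−A)/(4σ).
T_eq = [1.15×10⁵ × 0.38 / (4 × 5.67×10⁻⁸)]^(1/4) = (1.92×10¹¹)^(1/4) = 662 K.

T_eq ≈ 662 K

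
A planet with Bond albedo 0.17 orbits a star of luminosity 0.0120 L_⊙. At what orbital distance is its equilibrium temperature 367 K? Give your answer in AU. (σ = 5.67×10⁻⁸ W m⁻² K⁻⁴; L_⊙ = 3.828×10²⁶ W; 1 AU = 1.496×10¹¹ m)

d ≈ 0.0574 AU

L = 0.0120 × 3.828×10²⁶ = 4.59×10²⁴ W.
From T_eq⁴ = L(1−A)/(16πσd²): d = √[L(1−A)/(16πσT_eq⁴)].
d = √[4.59×10²⁴ × 0.83 / (16π × 5.67×10⁻⁸ × (367)⁴)] = 8.59×10⁹ m = 0.0574 AU.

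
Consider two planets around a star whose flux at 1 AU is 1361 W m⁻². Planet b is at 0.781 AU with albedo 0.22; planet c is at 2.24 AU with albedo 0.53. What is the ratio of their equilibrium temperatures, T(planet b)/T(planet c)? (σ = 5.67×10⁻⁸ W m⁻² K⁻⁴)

T₁/T₂ ≈ 1.922

T_eq = [S₀(1−A)/(4σd²)]^(1/4), so T ∝ (1−A)^(1/4) / √d.
T₁ = [1361×0.78/(4×5.67×10⁻⁸×0.781²)]^(1/4) = 295.97 K.
T₂ = [1361×0.47/(4×5.67×10⁻⁸×2.24²)]^(1/4) = 153.98 K.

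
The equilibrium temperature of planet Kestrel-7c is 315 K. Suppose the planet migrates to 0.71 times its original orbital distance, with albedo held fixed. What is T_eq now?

T_eq ≈ 374 K

T_eq ∝ L^(1/4) · d^(−1/2).
T′ = 315 / 0.71^(1/2) = 374 K.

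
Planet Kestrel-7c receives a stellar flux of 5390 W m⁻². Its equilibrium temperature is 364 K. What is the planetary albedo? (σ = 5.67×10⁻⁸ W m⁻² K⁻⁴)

From T_eq⁴ = S(1−A)/(4σ): 1−A = 4σT_eq⁴/S.
1−A = 4 × 5.67×10⁻⁸ × (364)⁴ / 5390 = 0.739.

A ≈ 0.26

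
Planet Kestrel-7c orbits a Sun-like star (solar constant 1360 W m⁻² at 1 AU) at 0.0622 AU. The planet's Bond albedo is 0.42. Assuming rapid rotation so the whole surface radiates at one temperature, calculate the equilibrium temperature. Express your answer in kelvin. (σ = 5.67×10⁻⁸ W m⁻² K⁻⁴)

T_eq ≈ 974 K

Flux at 0.0622 AU: S = 1360/0.0622² = 3.52×10⁵ W m⁻².
Energy balance: absorbed = emitted ⇒ πR²·S(1−A) = 4πR²·σT_eq⁴, so T_eq⁴ = S(1−A)/(4σ).
T_eq = [3.52×10⁵ × 0.58 / (4 × 5.67×10⁻⁸)]^(1/4) = (8.99×10¹¹)^(1/4) = 974 K.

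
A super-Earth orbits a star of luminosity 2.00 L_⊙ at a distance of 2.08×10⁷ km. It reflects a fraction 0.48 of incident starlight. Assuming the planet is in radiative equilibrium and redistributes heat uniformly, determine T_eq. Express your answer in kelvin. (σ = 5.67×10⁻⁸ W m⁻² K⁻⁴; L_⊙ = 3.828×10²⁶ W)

T_eq ≈ 754 K

d = 2.08×10⁷ km = 2.08×10¹⁰ m.
L = 2.00 × 3.828×10²⁶ = 7.66×10²⁶ W.
Flux: S = L/(4πd²) = 7.66×10²⁶/(4π×(2.08×10¹⁰)²) = 1.41×10⁵ W m⁻².
Energy balance: absorbed = emitted ⇒ πR²·S(1−A) = 4πR²·σT_eq⁴, so T_eq⁴ = S(1−A)/(4σ).
T_eq = [1.41×10⁵ × 0.52 / (4 × 5.67×10⁻⁸)]^(1/4) = (3.23×10¹¹)^(1/4) = 754 K.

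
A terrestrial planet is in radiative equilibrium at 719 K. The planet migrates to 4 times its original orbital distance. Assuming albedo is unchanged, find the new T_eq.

T_eq ∝ L^(1/4) · d^(−1/2).
T′ = 719 / 4^(1/2) = 360 K.

T_eq ≈ 360 K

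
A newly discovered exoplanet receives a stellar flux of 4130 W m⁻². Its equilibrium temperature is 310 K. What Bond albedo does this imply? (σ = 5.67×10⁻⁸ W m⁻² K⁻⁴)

From T_eq⁴ = S(1−A)/(4σ): 1−A = 4σT_eq⁴/S.
1−A = 4 × 5.67×10⁻⁸ × (310)⁴ / 4130 = 0.507.

A ≈ 0.49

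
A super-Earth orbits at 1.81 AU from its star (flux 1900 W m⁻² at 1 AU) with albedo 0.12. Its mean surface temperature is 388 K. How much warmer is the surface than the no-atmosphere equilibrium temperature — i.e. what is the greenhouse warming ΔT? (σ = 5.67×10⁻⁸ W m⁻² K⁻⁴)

S = 1900/1.81² = 580.0 W m⁻².
T_eq = [S(1−A)/(4σ)]^(1/4) = [580.0×0.88/(4×5.67×10⁻⁸)]^(1/4) = 217.8 K.
ΔT = T_surf − T_eq = 388 − 217.8.

ΔT ≈ 170.2 K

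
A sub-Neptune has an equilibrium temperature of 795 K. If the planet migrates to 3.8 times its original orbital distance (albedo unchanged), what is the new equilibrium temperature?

T_eq ∝ L^(1/4) · d^(−1/2).
T′ = 795 / 3.8^(1/2) = 408 K.

T_eq ≈ 408 K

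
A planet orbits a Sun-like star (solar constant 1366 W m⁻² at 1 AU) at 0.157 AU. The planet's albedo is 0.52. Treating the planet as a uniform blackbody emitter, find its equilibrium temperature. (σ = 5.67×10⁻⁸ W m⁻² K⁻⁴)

T_eq ≈ 585 K

Flux at 0.157 AU: S = 1366/0.157² = 5.54×10⁴ W m⁻².
Energy balance: absorbed = emitted ⇒ πR²·S(1−A) = 4πR²·σT_eq⁴, so T_eq⁴ = S(1−A)/(4σ).
T_eq = [5.54×10⁴ × 0.48 / (4 × 5.67×10⁻⁸)]^(1/4) = (1.17×10¹¹)^(1/4) = 585 K.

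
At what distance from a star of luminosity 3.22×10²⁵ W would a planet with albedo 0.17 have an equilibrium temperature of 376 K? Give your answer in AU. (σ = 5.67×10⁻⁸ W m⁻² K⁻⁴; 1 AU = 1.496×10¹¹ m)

d ≈ 0.145 AU

From T_eq⁴ = L(1−A)/(16πσd²): d = √[L(1−A)/(16πσT_eq⁴)].
d = √[3.22×10²⁵ × 0.83 / (16π × 5.67×10⁻⁸ × (376)⁴)] = 2.17×10¹⁰ m = 0.145 AU.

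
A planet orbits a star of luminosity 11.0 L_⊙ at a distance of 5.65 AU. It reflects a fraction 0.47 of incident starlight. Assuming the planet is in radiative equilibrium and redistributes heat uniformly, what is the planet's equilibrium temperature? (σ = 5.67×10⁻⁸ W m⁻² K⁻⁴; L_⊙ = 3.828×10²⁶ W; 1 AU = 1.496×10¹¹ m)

T_eq ≈ 182 K

d = 5.65 AU = 8.45×10¹¹ m.
L = 11.0 × 3.828×10²⁶ = 4.21×10²⁷ W.
Flux: S = L/(4πd²) = 4.21×10²⁷/(4π×(8.45×10¹¹)²) = 469 W m⁻².
Energy balance: absorbed = emitted ⇒ πR²·S(1−A) = 4πR²·σT_eq⁴, so T_eq⁴ = S(1−A)/(4σ).
T_eq = [469 × 0.53 / (4 × 5.67×10⁻⁸)]^(1/4) = (1.10×10⁹)^(1/4) = 182 K.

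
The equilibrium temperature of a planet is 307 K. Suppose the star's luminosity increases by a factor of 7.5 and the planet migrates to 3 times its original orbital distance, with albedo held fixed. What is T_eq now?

T_eq ∝ L^(1/4) · d^(−1/2).
T′ = 307 × 7.5^(1/4) / 3^(1/2) = 293 K.

T_eq ≈ 293 K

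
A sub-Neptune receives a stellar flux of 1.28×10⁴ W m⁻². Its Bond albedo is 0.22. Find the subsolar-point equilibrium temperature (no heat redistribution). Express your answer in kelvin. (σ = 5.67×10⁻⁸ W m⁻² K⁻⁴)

T_ss ≈ 648 K

At the subsolar point the surface absorbs S(1−A) and emits σT⁴ per unit area — no factor of 4, since only the local patch is in balance.
T = [1.28×10⁴ × 0.78 / 5.67×10⁻⁸]^(1/4) = (1.76×10¹¹)^(1/4) = 648 K.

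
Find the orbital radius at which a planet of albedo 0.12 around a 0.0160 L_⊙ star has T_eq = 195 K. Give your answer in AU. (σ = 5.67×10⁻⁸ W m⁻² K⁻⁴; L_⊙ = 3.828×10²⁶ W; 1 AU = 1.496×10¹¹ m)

d ≈ 0.242 AU

L = 0.0160 × 3.828×10²⁶ = 6.12×10²⁴ W.
From T_eq⁴ = L(1−A)/(16πσd²): d = √[L(1−A)/(16πσT_eq⁴)].
d = √[6.12×10²⁴ × 0.88 / (16π × 5.67×10⁻⁸ × (195)⁴)] = 3.62×10¹⁰ m = 0.242 AU.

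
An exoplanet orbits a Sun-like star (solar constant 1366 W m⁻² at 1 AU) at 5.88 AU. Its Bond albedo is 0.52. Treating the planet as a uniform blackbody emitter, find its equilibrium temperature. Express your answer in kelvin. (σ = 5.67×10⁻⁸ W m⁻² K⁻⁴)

Flux at 5.88 AU: S = 1366/5.88² = 39.5 W m⁻².
Energy balance: absorbed = emitted ⇒ πR²·S(1−A) = 4πR²·σT_eq⁴, so T_eq⁴ = S(1−A)/(4σ).
T_eq = [39.5 × 0.48 / (4 × 5.67×10⁻⁸)]^(1/4) = (8.36×10⁷)^(1/4) = 95.6 K.

T_eq ≈ 95.6 K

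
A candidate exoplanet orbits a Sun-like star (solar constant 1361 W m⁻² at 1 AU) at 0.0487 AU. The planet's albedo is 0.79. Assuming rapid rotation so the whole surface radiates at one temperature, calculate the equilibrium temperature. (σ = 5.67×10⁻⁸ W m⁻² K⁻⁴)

Flux at 0.0487 AU: S = 1361/0.0487² = 5.74×10⁵ W m⁻².
Energy balance: absorbed = emitted ⇒ πR²·S(1−A) = 4πR²·σT_eq⁴, so T_eq⁴ = S(1−A)/(4σ).
T_eq = [5.74×10⁵ × 0.21 / (4 × 5.67×10⁻⁸)]^(1/4) = (5.31×10¹¹)^(1/4) = 854 K.

T_eq ≈ 854 K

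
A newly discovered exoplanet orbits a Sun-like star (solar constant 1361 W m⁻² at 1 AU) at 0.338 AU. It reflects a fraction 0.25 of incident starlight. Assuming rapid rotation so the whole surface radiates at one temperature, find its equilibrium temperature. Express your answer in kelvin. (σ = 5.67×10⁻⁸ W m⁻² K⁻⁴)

Flux at 0.338 AU: S = 1361/0.338² = 1.19×10⁴ W m⁻².
Energy balance: absorbed = emitted ⇒ πR²·S(1−A) = 4πR²·σT_eq⁴, so T_eq⁴ = S(1−A)/(4σ).
T_eq = [1.19×10⁴ × 0.75 / (4 × 5.67×10⁻⁸)]^(1/4) = (3.94×10¹⁰)^(1/4) = 446 K.

T_eq ≈ 446 K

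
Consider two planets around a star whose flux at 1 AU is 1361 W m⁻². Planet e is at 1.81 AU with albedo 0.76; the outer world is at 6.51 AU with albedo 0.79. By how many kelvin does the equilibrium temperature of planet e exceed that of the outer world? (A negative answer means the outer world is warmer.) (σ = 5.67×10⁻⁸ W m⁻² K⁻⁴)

T_eq = [S₀(1−A)/(4σd²)]^(1/4), so T ∝ (1−A)^(1/4) / √d.
T₁ = [1361×0.24/(4×5.67×10⁻⁸×1.81²)]^(1/4) = 144.80 K.
T₂ = [1361×0.21/(4×5.67×10⁻⁸×6.51²)]^(1/4) = 73.84 K.

ΔT ≈ 71.0 K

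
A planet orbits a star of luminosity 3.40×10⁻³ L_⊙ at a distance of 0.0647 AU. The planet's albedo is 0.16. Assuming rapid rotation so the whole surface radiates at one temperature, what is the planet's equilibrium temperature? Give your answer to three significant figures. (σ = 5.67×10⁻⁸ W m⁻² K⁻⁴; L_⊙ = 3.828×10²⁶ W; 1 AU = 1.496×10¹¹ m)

d = 0.0647 AU = 9.68×10⁹ m.
L = 3.40×10⁻³ × 3.828×10²⁶ = 1.30×10²⁴ W.
Flux: S = L/(4πd²) = 1.30×10²⁴/(4π×(9.68×10⁹)²) = 1110 W m⁻².
Energy balance: absorbed = emitted ⇒ πR²·S(1−A) = 4πR²·σT_eq⁴, so T_eq⁴ = S(1−A)/(4σ).
T_eq = [1110 × 0.84 / (4 × 5.67×10⁻⁸)]^(1/4) = (4.09×10⁹)^(1/4) = 253 K.

T_eq ≈ 253 K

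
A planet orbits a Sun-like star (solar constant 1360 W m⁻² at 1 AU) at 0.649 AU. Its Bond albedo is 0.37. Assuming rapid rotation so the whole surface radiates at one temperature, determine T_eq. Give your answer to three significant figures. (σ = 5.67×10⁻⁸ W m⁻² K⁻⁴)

Flux at 0.649 AU: S = 1360/0.649² = 3230 W m⁻².
Energy balance: absorbed = emitted ⇒ πR²·S(1−A) = 4πR²·σT_eq⁴, so T_eq⁴ = S(1−A)/(4σ).
T_eq = [3230 × 0.63 / (4 × 5.67×10⁻⁸)]^(1/4) = (8.97×10⁹)^(1/4) = 308 K.

T_eq ≈ 308 K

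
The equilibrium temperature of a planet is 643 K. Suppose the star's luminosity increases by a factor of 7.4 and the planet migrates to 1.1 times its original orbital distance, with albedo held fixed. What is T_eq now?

T_eq ∝ L^(1/4) · d^(−1/2).
T′ = 643 × 7.4^(1/4) / 1.1^(1/2) = 1010 K.

T_eq ≈ 1010 K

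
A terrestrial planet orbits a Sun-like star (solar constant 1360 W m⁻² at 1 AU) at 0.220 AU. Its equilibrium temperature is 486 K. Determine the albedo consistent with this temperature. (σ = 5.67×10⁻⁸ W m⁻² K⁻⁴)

A ≈ 0.55

Flux at 0.220 AU: S = 1360/0.220² = 2.81×10⁴ W m⁻².
From T_eq⁴ = S(1−A)/(4σ): 1−A = 4σT_eq⁴/S.
1−A = 4 × 5.67×10⁻⁸ × (486)⁴ / 2.81×10⁴ = 0.450.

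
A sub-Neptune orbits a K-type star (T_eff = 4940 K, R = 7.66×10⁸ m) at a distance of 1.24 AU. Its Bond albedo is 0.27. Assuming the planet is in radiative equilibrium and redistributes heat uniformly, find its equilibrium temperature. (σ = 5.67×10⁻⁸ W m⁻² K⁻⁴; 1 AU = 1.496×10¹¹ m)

d = 1.24 AU = 1.86×10¹¹ m.
L = 4πR_⋆²σT_⋆⁴ = 4π(7.66×10⁸)² × 5.67×10⁻⁸ × (4940)⁴ = 2.49×10²⁶ W.
S = L/(4πd²) = 576 W m⁻².
Energy balance: absorbed = emitted ⇒ πR²·S(1−A) = 4πR²·σT_eq⁴, so T_eq⁴ = S(1−A)/(4σ).
T_eq = [576 × 0.73 / (4 × 5.67×10⁻⁸)]^(1/4) = (1.85×10⁹)^(1/4) = 207 K.

T_eq ≈ 207 K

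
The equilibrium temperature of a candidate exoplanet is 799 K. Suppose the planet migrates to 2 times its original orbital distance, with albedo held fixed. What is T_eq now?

T_eq ∝ L^(1/4) · d^(−1/2).
T′ = 799 / 2^(1/2) = 565 K.

T_eq ≈ 565 K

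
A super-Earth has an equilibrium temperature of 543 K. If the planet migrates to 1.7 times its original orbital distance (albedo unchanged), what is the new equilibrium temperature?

T_eq ≈ 416 K

T_eq ∝ L^(1/4) · d^(−1/2).
T′ = 543 / 1.7^(1/2) = 416 K.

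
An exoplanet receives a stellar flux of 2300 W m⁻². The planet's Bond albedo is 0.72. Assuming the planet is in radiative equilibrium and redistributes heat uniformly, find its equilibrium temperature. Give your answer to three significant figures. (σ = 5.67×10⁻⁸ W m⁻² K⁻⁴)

T_eq ≈ 231 K

Energy balance: absorbed = emitted ⇒ πR²·S(1−A) = 4πR²·σT_eq⁴, so T_eq⁴ = S(1−A)/(4σ).
T_eq = [2300 × 0.28 / (4 × 5.67×10⁻⁸)]^(1/4) = (2.84×10⁹)^(1/4) = 231 K.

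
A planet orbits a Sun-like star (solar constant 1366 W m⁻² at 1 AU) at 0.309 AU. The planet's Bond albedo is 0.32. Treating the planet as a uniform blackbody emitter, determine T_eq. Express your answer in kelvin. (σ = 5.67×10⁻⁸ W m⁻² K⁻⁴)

T_eq ≈ 455 K

Flux at 0.309 AU: S = 1366/0.309² = 1.43×10⁴ W m⁻².
Energy balance: absorbed = emitted ⇒ πR²·S(1−A) = 4πR²·σT_eq⁴, so T_eq⁴ = S(1−A)/(4σ).
T_eq = [1.43×10⁴ × 0.68 / (4 × 5.67×10⁻⁸)]^(1/4) = (4.29×10¹⁰)^(1/4) = 455 K.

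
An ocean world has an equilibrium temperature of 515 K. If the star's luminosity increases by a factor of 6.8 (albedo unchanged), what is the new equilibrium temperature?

T_eq ≈ 832 K

T_eq ∝ L^(1/4) · d^(−1/2).
T′ = 515 × 6.8^(1/4) = 832 K.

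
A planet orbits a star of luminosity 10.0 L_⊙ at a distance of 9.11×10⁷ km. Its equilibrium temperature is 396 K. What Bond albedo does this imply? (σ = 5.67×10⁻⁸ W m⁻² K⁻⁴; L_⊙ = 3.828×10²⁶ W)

d = 9.11×10⁷ km = 9.11×10¹⁰ m.
L = 10.0 × 3.828×10²⁶ = 3.83×10²⁷ W.
Flux: S = L/(4πd²) = 3.83×10²⁷/(4π×(9.11×10¹⁰)²) = 3.67×10⁴ W m⁻².
From T_eq⁴ = S(1−A)/(4σ): 1−A = 4σT_eq⁴/S.
1−A = 4 × 5.67×10⁻⁸ × (396)⁴ / 3.67×10⁴ = 0.152.

A ≈ 0.85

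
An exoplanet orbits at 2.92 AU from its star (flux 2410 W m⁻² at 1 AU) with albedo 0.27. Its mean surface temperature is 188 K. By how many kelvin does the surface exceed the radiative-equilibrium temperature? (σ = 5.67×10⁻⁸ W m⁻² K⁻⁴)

S = 2410/2.92² = 282.7 W m⁻².
T_eq = [S(1−A)/(4σ)]^(1/4) = [282.7×0.73/(4×5.67×10⁻⁸)]^(1/4) = 173.7 K.
ΔT = T_surf − T_eq = 188 − 173.7.

ΔT ≈ 14.3 K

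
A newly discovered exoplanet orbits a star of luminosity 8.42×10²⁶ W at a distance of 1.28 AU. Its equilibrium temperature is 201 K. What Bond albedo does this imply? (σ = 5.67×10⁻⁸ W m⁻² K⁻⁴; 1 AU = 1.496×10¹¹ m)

A ≈ 0.80

d = 1.28 AU = 1.91×10¹¹ m.
Flux: S = L/(4πd²) = 8.42×10²⁶/(4π×(1.91×10¹¹)²) = 1830 W m⁻².
From T_eq⁴ = S(1−A)/(4σ): 1−A = 4σT_eq⁴/S.
1−A = 4 × 5.67×10⁻⁸ × (201)⁴ / 1830 = 0.203.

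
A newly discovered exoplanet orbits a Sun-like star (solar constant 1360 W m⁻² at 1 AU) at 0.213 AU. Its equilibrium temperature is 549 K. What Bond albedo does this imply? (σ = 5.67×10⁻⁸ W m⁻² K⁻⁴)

Flux at 0.213 AU: S = 1360/0.213² = 3.00×10⁴ W m⁻².
From T_eq⁴ = S(1−A)/(4σ): 1−A = 4σT_eq⁴/S.
1−A = 4 × 5.67×10⁻⁸ × (549)⁴ / 3.00×10⁴ = 0.687.

A ≈ 0.31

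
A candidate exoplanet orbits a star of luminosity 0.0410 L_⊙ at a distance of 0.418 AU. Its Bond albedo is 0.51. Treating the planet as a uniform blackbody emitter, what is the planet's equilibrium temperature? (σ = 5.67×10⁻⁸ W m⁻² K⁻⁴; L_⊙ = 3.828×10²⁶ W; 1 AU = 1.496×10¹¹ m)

T_eq ≈ 162 K

d = 0.418 AU = 6.25×10¹⁰ m.
L = 0.0410 × 3.828×10²⁶ = 1.57×10²⁵ W.
Flux: S = L/(4πd²) = 1.57×10²⁵/(4π×(6.25×10¹⁰)²) = 319 W m⁻².
Energy balance: absorbed = emitted ⇒ πR²·S(1−A) = 4πR²·σT_eq⁴, so T_eq⁴ = S(1−A)/(4σ).
T_eq = [319 × 0.49 / (4 × 5.67×10⁻⁸)]^(1/4) = (6.90×10⁸)^(1/4) = 162 K.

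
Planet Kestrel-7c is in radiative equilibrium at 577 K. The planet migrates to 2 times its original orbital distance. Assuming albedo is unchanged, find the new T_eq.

T_eq ≈ 408 K

T_eq ∝ L^(1/4) · d^(−1/2).
T′ = 577 / 2^(1/2) = 408 K.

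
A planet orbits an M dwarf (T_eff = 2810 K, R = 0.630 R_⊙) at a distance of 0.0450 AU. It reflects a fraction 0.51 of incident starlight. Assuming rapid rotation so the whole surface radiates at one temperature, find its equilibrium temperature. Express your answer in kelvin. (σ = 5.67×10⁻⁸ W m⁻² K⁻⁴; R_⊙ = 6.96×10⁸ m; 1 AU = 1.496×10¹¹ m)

T_eq ≈ 424 K

R_⋆ = 0.630 × 6.96×10⁸ = 4.38×10⁸ m.
d = 0.0450 AU = 6.73×10⁹ m.
L = 4πR_⋆²σT_⋆⁴ = 4π(4.38×10⁸)² × 5.67×10⁻⁸ × (2810)⁴ = 8.54×10²⁴ W.
S = L/(4πd²) = 1.50×10⁴ W m⁻².
Energy balance: absorbed = emitted ⇒ πR²·S(1−A) = 4πR²·σT_eq⁴, so T_eq⁴ = S(1−A)/(4σ).
T_eq = [1.50×10⁴ × 0.49 / (4 × 5.67×10⁻⁸)]^(1/4) = (3.24×10¹⁰)^(1/4) = 424 K.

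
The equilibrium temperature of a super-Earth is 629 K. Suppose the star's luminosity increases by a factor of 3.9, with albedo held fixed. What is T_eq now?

T_eq ∝ L^(1/4) · d^(−1/2).
T′ = 629 × 3.9^(1/4) = 884 K.

T_eq ≈ 884 K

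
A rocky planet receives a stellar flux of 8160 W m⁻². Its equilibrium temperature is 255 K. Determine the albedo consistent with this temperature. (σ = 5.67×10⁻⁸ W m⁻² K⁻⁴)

From T_eq⁴ = S(1−A)/(4σ): 1−A = 4σT_eq⁴/S.
1−A = 4 × 5.67×10⁻⁸ × (255)⁴ / 8160 = 0.118.

A ≈ 0.88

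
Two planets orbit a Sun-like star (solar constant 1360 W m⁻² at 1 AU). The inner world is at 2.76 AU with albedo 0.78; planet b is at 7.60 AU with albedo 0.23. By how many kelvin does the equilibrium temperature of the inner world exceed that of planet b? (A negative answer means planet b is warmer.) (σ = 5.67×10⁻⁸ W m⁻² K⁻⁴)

T_eq = [S₀(1−A)/(4σd²)]^(1/4), so T ∝ (1−A)^(1/4) / √d.
T₁ = [1360×0.22/(4×5.67×10⁻⁸×2.76²)]^(1/4) = 114.72 K.
T₂ = [1360×0.77/(4×5.67×10⁻⁸×7.60²)]^(1/4) = 94.56 K.

ΔT ≈ 20.2 K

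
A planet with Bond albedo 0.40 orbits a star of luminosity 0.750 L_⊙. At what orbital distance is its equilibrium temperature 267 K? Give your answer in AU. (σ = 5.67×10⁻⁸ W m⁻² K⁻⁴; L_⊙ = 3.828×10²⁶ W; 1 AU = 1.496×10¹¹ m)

d ≈ 0.729 AU

L = 0.750 × 3.828×10²⁶ = 2.87×10²⁶ W.
From T_eq⁴ = L(1−A)/(16πσd²): d = √[L(1−A)/(16πσT_eq⁴)].
d = √[2.87×10²⁶ × 0.60 / (16π × 5.67×10⁻⁸ × (267)⁴)] = 1.09×10¹¹ m = 0.729 AU.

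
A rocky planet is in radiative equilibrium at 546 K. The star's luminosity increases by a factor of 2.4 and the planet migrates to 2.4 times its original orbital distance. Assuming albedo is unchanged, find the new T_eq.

T_eq ∝ L^(1/4) · d^(−1/2).
T′ = 546 × 2.4^(1/4) / 2.4^(1/2) = 439 K.

T_eq ≈ 439 K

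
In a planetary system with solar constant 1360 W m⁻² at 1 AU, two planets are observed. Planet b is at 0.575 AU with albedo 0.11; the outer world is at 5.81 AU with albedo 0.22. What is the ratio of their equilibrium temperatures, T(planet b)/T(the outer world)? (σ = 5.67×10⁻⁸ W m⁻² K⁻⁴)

T₁/T₂ ≈ 3.285

T_eq = [S₀(1−A)/(4σd²)]^(1/4), so T ∝ (1−A)^(1/4) / √d.
T₁ = [1360×0.89/(4×5.67×10⁻⁸×0.575²)]^(1/4) = 356.44 K.
T₂ = [1360×0.78/(4×5.67×10⁻⁸×5.81²)]^(1/4) = 108.49 K.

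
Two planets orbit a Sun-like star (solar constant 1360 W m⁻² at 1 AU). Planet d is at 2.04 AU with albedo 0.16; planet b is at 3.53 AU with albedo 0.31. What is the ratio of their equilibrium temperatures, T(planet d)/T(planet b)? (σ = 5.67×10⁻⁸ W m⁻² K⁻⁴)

T_eq = [S₀(1−A)/(4σd²)]^(1/4), so T ∝ (1−A)^(1/4) / √d.
T₁ = [1360×0.84/(4×5.67×10⁻⁸×2.04²)]^(1/4) = 186.52 K.
T₂ = [1360×0.69/(4×5.67×10⁻⁸×3.53²)]^(1/4) = 134.99 K.

T₁/T₂ ≈ 1.382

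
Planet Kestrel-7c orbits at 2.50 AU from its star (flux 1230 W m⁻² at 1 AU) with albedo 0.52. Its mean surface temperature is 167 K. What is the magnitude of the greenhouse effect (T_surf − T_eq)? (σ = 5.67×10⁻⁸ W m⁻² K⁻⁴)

ΔT ≈ 24.1 K

S = 1230/2.50² = 196.8 W m⁻².
T_eq = [S(1−A)/(4σ)]^(1/4) = [196.8×0.48/(4×5.67×10⁻⁸)]^(1/4) = 142.9 K.
ΔT = T_surf − T_eq = 167 − 142.9.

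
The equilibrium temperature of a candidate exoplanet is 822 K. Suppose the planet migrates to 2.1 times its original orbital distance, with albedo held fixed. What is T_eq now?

T_eq ≈ 567 K

T_eq ∝ L^(1/4) · d^(−1/2).
T′ = 822 / 2.1^(1/2) = 567 K.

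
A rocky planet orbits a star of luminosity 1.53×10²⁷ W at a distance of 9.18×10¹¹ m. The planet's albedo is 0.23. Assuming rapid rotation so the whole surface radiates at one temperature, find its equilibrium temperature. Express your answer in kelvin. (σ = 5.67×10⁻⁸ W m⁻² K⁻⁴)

T_eq ≈ 149 K

Flux: S = L/(4πd²) = 1.53×10²⁷/(4π×(9.18×10¹¹)²) = 144 W m⁻².
Energy balance: absorbed = emitted ⇒ πR²·S(1−A) = 4πR²·σT_eq⁴, so T_eq⁴ = S(1−A)/(4σ).
T_eq = [144 × 0.77 / (4 × 5.67×10⁻⁸)]^(1/4) = (4.91×10⁸)^(1/4) = 149 K.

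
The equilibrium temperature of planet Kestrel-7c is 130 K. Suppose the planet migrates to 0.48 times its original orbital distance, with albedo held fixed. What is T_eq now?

T_eq ≈ 188 K

T_eq ∝ L^(1/4) · d^(−1/2).
T′ = 130 / 0.48^(1/2) = 188 K.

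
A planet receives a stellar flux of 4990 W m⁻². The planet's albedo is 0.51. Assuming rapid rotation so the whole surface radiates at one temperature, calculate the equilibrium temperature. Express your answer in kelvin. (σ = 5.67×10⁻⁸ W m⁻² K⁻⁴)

T_eq ≈ 322 K

Energy balance: absorbed = emitted ⇒ πR²·S(1−A) = 4πR²·σT_eq⁴, so T_eq⁴ = S(1−A)/(4σ).
T_eq = [4990 × 0.49 / (4 × 5.67×10⁻⁸)]^(1/4) = (1.08×10¹⁰)^(1/4) = 322 K.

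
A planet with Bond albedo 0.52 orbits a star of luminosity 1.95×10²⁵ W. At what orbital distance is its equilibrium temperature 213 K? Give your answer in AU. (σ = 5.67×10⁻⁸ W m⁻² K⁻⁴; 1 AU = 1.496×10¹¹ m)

From T_eq⁴ = L(1−A)/(16πσd²): d = √[L(1−A)/(16πσT_eq⁴)].
d = √[1.95×10²⁵ × 0.48 / (16π × 5.67×10⁻⁸ × (213)⁴)] = 3.99×10¹⁰ m = 0.267 AU.

d ≈ 0.267 AU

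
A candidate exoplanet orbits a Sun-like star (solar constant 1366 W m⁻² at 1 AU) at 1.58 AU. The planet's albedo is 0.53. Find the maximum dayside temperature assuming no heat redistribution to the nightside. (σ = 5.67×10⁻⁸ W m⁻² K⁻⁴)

Flux at 1.58 AU: S = 1366/1.58² = 547 W m⁻².
With no redistribution each surface element balances locally: S(1−A) = σT⁴.
T = [547 × 0.47 / 5.67×10⁻⁸]^(1/4) = (4.54×10⁹)^(1/4) = 260 K.

T_ss ≈ 260 K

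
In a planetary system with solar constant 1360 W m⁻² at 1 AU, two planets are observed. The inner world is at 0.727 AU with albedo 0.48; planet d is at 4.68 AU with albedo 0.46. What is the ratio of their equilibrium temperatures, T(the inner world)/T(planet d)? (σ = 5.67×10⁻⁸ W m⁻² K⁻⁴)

T₁/T₂ ≈ 2.513

T_eq = [S₀(1−A)/(4σd²)]^(1/4), so T ∝ (1−A)^(1/4) / √d.
T₁ = [1360×0.52/(4×5.67×10⁻⁸×0.727²)]^(1/4) = 277.15 K.
T₂ = [1360×0.54/(4×5.67×10⁻⁸×4.68²)]^(1/4) = 110.27 K.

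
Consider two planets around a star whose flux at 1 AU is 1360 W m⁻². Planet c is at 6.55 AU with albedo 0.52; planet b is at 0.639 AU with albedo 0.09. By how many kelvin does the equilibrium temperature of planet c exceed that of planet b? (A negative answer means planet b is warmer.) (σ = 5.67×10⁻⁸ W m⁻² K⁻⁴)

ΔT ≈ -249.5 K

T_eq = [S₀(1−A)/(4σd²)]^(1/4), so T ∝ (1−A)^(1/4) / √d.
T₁ = [1360×0.48/(4×5.67×10⁻⁸×6.55²)]^(1/4) = 90.50 K.
T₂ = [1360×0.91/(4×5.67×10⁻⁸×0.639²)]^(1/4) = 340.00 K.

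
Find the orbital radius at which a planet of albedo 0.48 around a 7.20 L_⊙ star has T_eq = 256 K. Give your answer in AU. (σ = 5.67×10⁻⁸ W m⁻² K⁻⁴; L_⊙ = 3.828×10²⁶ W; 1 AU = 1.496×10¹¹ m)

d ≈ 2.29 AU

L = 7.20 × 3.828×10²⁶ = 2.76×10²⁷ W.
From T_eq⁴ = L(1−A)/(16πσd²): d = √[L(1−A)/(16πσT_eq⁴)].
d = √[2.76×10²⁷ × 0.52 / (16π × 5.67×10⁻⁸ × (256)⁴)] = 3.42×10¹¹ m = 2.29 AU.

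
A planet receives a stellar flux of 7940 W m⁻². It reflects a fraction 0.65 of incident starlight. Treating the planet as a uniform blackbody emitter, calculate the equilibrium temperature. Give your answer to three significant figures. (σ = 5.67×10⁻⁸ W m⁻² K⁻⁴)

T_eq ≈ 333 K

Energy balance: absorbed = emitted ⇒ πR²·S(1−A) = 4πR²·σT_eq⁴, so T_eq⁴ = S(1−A)/(4σ).
T_eq = [7940 × 0.35 / (4 × 5.67×10⁻⁸)]^(1/4) = (1.23×10¹⁰)^(1/4) = 333 K.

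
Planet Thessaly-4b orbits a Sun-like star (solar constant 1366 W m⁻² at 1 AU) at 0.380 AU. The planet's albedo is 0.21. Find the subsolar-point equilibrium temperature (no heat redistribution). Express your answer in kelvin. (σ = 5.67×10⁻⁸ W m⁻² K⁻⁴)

T_ss ≈ 603 K

Flux at 0.380 AU: S = 1366/0.380² = 9460 W m⁻².
At the subsolar point the surface absorbs S(1−A) and emits σT⁴ per unit area — no factor of 4, since only the local patch is in balance.
T = [9460 × 0.79 / 5.67×10⁻⁸]^(1/4) = (1.32×10¹¹)^(1/4) = 603 K.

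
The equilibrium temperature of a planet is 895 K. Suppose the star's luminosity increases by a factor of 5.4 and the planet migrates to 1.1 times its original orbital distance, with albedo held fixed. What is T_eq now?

T_eq ≈ 1300 K

T_eq ∝ L^(1/4) · d^(−1/2).
T′ = 895 × 5.4^(1/4) / 1.1^(1/2) = 1300 K.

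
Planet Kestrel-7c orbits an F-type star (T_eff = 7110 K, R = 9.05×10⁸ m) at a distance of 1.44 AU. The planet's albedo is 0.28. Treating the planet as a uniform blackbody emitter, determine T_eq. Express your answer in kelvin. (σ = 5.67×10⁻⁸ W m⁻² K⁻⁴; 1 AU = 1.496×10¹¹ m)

T_eq ≈ 300 K

d = 1.44 AU = 2.15×10¹¹ m.
L = 4πR_⋆²σT_⋆⁴ = 4π(9.05×10⁸)² × 5.67×10⁻⁸ × (7110)⁴ = 1.49×10²⁷ W.
S = L/(4πd²) = 2560 W m⁻².
Energy balance: absorbed = emitted ⇒ πR²·S(1−A) = 4πR²·σT_eq⁴, so T_eq⁴ = S(1−A)/(4σ).
T_eq = [2560 × 0.72 / (4 × 5.67×10⁻⁸)]^(1/4) = (8.12×10⁹)^(1/4) = 300 K.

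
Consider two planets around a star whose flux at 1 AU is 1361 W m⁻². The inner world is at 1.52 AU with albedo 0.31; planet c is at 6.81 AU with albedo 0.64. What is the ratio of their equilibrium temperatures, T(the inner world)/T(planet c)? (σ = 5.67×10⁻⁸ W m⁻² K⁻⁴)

T₁/T₂ ≈ 2.491

T_eq = [S₀(1−A)/(4σd²)]^(1/4), so T ∝ (1−A)^(1/4) / √d.
T₁ = [1361×0.69/(4×5.67×10⁻⁸×1.52²)]^(1/4) = 205.75 K.
T₂ = [1361×0.36/(4×5.67×10⁻⁸×6.81²)]^(1/4) = 82.61 K.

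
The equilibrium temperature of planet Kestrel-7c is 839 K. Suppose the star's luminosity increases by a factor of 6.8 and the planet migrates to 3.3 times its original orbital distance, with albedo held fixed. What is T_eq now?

T_eq ≈ 746 K

T_eq ∝ L^(1/4) · d^(−1/2).
T′ = 839 × 6.8^(1/4) / 3.3^(1/2) = 746 K.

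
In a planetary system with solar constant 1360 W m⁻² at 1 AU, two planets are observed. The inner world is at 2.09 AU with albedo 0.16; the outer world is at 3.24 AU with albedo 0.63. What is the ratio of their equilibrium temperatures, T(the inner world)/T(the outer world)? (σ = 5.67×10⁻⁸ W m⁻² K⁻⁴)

T₁/T₂ ≈ 1.528

T_eq = [S₀(1−A)/(4σd²)]^(1/4), so T ∝ (1−A)^(1/4) / √d.
T₁ = [1360×0.84/(4×5.67×10⁻⁸×2.09²)]^(1/4) = 184.28 K.
T₂ = [1360×0.37/(4×5.67×10⁻⁸×3.24²)]^(1/4) = 120.57 K.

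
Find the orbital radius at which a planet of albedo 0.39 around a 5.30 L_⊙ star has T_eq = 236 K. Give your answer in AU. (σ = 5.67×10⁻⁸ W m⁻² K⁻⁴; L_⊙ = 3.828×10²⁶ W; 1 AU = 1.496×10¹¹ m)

L = 5.30 × 3.828×10²⁶ = 2.03×10²⁷ W.
From T_eq⁴ = L(1−A)/(16πσd²): d = √[L(1−A)/(16πσT_eq⁴)].
d = √[2.03×10²⁷ × 0.61 / (16π × 5.67×10⁻⁸ × (236)⁴)] = 3.74×10¹¹ m = 2.50 AU.

d ≈ 2.50 AU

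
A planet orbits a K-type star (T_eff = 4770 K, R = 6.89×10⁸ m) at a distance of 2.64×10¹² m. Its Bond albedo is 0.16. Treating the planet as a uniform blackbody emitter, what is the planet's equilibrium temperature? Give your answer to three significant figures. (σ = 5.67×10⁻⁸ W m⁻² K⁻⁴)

L = 4πR_⋆²σT_⋆⁴ = 4π(6.89×10⁸)² × 5.67×10⁻⁸ × (4770)⁴ = 1.75×10²⁶ W.
S = L/(4πd²) = 2.00 W m⁻².
Energy balance: absorbed = emitted ⇒ πR²·S(1−A) = 4πR²·σT_eq⁴, so T_eq⁴ = S(1−A)/(4σ).
T_eq = [2.00 × 0.84 / (4 × 5.67×10⁻⁸)]^(1/4) = (7.40×10⁶)^(1/4) = 52.2 K.

T_eq ≈ 52.2 K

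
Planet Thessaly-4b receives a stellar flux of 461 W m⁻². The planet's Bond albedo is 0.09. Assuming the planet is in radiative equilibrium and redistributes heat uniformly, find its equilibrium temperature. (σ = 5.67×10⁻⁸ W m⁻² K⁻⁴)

Energy balance: absorbed = emitted ⇒ πR²·S(1−A) = 4πR²·σT_eq⁴, so T_eq⁴ = S(1−A)/(4σ).
T_eq = [461 × 0.91 / (4 × 5.67×10⁻⁸)]^(1/4) = (1.85×10⁹)^(1/4) = 207 K.

T_eq ≈ 207 K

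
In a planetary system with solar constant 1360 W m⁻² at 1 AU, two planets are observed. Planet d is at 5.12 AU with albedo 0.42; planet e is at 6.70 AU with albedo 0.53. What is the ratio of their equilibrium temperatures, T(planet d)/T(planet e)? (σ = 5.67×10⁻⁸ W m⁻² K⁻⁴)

T₁/T₂ ≈ 1.206

T_eq = [S₀(1−A)/(4σd²)]^(1/4), so T ∝ (1−A)^(1/4) / √d.
T₁ = [1360×0.58/(4×5.67×10⁻⁸×5.12²)]^(1/4) = 107.32 K.
T₂ = [1360×0.47/(4×5.67×10⁻⁸×6.70²)]^(1/4) = 89.01 K.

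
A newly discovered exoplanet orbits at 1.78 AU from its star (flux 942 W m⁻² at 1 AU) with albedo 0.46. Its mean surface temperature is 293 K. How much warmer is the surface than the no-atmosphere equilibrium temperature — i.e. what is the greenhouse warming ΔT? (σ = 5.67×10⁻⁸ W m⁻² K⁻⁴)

S = 942/1.78² = 297.3 W m⁻².
T_eq = [S(1−A)/(4σ)]^(1/4) = [297.3×0.54/(4×5.67×10⁻⁸)]^(1/4) = 163.1 K.
ΔT = T_surf − T_eq = 293 − 163.1.

ΔT ≈ 129.9 K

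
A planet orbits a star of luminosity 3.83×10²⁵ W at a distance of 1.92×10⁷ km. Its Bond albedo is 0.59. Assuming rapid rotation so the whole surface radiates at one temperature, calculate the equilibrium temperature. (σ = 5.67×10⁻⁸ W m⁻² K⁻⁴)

d = 1.92×10⁷ km = 1.92×10¹⁰ m.
Flux: S = L/(4πd²) = 3.83×10²⁵/(4π×(1.92×10¹⁰)²) = 8270 W m⁻².
Energy balance: absorbed = emitted ⇒ πR²·S(1−A) = 4πR²·σT_eq⁴, so T_eq⁴ = S(1−A)/(4σ).
T_eq = [8270 × 0.41 / (4 × 5.67×10⁻⁸)]^(1/4) = (1.49×10¹⁰)^(1/4) = 350 K.

T_eq ≈ 350 K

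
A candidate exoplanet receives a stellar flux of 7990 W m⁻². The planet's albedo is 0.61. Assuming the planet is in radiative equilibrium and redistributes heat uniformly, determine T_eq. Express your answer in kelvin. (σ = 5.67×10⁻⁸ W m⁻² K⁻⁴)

T_eq ≈ 342 K

Energy balance: absorbed = emitted ⇒ πR²·S(1−A) = 4πR²·σT_eq⁴, so T_eq⁴ = S(1−A)/(4σ).
T_eq = [7990 × 0.39 / (4 × 5.67×10⁻⁸)]^(1/4) = (1.37×10¹⁰)^(1/4) = 342 K.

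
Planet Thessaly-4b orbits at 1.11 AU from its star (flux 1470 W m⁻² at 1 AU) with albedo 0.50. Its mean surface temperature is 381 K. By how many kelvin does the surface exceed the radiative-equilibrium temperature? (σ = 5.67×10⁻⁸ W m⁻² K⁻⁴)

ΔT ≈ 154.5 K

S = 1470/1.11² = 1193 W m⁻².
T_eq = [S(1−A)/(4σ)]^(1/4) = [1193×0.50/(4×5.67×10⁻⁸)]^(1/4) = 226.5 K.
ΔT = T_surf − T_eq = 381 − 226.5.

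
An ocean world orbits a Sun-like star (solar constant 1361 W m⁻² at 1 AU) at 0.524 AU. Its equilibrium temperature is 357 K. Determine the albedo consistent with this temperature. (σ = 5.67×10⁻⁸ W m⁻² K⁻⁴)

A ≈ 0.26

Flux at 0.524 AU: S = 1361/0.524² = 4960 W m⁻².
From T_eq⁴ = S(1−A)/(4σ): 1−A = 4σT_eq⁴/S.
1−A = 4 × 5.67×10⁻⁸ × (357)⁴ / 4960 = 0.743.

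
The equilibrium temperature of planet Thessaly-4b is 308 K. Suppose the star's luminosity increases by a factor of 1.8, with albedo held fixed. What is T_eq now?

T_eq ≈ 357 K

T_eq ∝ L^(1/4) · d^(−1/2).
T′ = 308 × 1.8^(1/4) = 357 K.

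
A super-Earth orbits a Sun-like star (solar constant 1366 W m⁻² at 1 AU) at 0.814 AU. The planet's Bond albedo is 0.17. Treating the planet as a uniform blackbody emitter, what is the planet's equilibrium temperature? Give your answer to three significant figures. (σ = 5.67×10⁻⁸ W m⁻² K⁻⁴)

T_eq ≈ 295 K

Flux at 0.814 AU: S = 1366/0.814² = 2060 W m⁻².
Energy balance: absorbed = emitted ⇒ πR²·S(1−A) = 4πR²·σT_eq⁴, so T_eq⁴ = S(1−A)/(4σ).
T_eq = [2060 × 0.83 / (4 × 5.67×10⁻⁸)]^(1/4) = (7.54×10⁹)^(1/4) = 295 K.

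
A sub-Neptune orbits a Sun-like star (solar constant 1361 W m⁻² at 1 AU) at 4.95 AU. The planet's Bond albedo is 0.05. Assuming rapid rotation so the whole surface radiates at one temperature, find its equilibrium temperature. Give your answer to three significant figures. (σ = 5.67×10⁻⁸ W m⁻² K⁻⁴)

Flux at 4.95 AU: S = 1361/4.95² = 55.5 W m⁻².
Energy balance: absorbed = emitted ⇒ πR²·S(1−A) = 4πR²·σT_eq⁴, so T_eq⁴ = S(1−A)/(4σ).
T_eq = [55.5 × 0.95 / (4 × 5.67×10⁻⁸)]^(1/4) = (2.33×10⁸)^(1/4) = 124 K.

T_eq ≈ 124 K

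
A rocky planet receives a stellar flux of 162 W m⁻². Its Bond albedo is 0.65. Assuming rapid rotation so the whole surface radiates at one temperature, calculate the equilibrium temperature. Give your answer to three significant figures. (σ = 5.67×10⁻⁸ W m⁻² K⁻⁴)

T_eq ≈ 126 K

Energy balance: absorbed = emitted ⇒ πR²·S(1−A) = 4πR²·σT_eq⁴, so T_eq⁴ = S(1−A)/(4σ).
T_eq = [162 × 0.35 / (4 × 5.67×10⁻⁸)]^(1/4) = (2.50×10⁸)^(1/4) = 126 K.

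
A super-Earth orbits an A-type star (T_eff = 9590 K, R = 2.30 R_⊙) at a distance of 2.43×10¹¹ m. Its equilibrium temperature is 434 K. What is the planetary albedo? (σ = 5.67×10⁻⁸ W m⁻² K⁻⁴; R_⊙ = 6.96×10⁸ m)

R_⋆ = 2.30 × 6.96×10⁸ = 1.60×10⁹ m.
L = 4πR_⋆²σT_⋆⁴ = 4π(1.60×10⁹)² × 5.67×10⁻⁸ × (9590)⁴ = 1.54×10²⁸ W.
S = L/(4πd²) = 2.08×10⁴ W m⁻².
From T_eq⁴ = S(1−A)/(4σ): 1−A = 4σT_eq⁴/S.
1−A = 4 × 5.67×10⁻⁸ × (434)⁴ / 2.08×10⁴ = 0.387.

A ≈ 0.61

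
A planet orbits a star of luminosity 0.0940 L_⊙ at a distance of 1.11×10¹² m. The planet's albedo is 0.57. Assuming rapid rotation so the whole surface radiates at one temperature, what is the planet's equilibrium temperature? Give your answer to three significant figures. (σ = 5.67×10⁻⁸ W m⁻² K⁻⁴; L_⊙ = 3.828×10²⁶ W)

T_eq ≈ 45.8 K

L = 0.0940 × 3.828×10²⁶ = 3.60×10²⁵ W.
Flux: S = L/(4πd²) = 3.60×10²⁵/(4π×(1.11×10¹²)²) = 2.32 W m⁻².
Energy balance: absorbed = emitted ⇒ πR²·S(1−A) = 4πR²·σT_eq⁴, so T_eq⁴ = S(1−A)/(4σ).
T_eq = [2.32 × 0.43 / (4 × 5.67×10⁻⁸)]^(1/4) = (4.41×10⁶)^(1/4) = 45.8 K.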